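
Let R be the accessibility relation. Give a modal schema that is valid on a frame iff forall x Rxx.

□q → q

A defining formula is □q → q (the T axiom).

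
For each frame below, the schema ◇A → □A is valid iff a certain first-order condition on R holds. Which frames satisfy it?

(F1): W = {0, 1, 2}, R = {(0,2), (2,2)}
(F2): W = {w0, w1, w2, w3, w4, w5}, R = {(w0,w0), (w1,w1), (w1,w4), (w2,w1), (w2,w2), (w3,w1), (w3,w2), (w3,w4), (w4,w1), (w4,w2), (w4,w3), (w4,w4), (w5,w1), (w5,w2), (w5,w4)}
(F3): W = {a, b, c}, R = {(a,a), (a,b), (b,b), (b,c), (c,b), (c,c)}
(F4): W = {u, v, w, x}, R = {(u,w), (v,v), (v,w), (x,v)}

(F1)

Frame correspondent (Sahlqvist): ∀x ∀y ∀z (Rxy ∧ Rxz → y = z) — i.e. partial functionality.
(F1): satisfies the condition.
(F2): fails — w1 sees both w1 and w4.
(F3): fails — a sees both a and b.
(F4): fails — v sees both v and w.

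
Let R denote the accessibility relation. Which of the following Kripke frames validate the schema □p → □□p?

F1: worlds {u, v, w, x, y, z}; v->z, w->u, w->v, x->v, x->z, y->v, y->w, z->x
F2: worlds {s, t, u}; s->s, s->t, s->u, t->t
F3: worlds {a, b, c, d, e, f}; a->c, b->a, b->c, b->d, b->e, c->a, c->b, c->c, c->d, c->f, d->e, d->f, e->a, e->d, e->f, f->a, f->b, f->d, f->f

F2

The schema corresponds to transitivity: ∀x ∀y ∀z (Rxy ∧ Ryz → Rxz).
F1: fails — Rvz and Rzx but not Rvx.
F2: satisfies the condition.
F3: fails — Rcd and Rde but not Rce.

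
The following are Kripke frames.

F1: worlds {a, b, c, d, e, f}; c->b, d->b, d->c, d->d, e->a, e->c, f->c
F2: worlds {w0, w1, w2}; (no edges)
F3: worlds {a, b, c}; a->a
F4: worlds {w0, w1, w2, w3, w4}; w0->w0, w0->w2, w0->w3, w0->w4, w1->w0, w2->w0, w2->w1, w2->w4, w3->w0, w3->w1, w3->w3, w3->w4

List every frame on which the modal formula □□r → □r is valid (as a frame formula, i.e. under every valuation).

This is the axiom for density; its first-order frame correspondent is ∀x ∀y (Rxy → ∃z (Rxz ∧ Rzy)).
F1: fails — Rea but no z with Rez and Rza.
F2: ✓.
F3: ✓.
F4: fails — Rw2w1 but no z with Rw2z and Rzw1.

F2, F3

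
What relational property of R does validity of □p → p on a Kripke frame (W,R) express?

Suppose □p→p is valid. At any x set V(p)={w : Rxw}. Then □p holds at x, so p holds at x, i.e. Rxx.

reflexivity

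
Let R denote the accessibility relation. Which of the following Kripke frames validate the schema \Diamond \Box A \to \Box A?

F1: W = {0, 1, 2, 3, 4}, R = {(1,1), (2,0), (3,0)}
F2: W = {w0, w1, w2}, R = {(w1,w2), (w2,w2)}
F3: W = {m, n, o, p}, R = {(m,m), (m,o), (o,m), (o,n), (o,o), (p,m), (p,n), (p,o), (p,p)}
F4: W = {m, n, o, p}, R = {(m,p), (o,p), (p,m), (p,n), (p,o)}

The schema corresponds to the Euclidean property: \forall x \forall y \forall z (Rxy \wedge Rxz \to Ryz).
F1: fails — R20 and R20 but not R00.
F2: satisfies the condition.
F3: fails — Rom and Ron but not Rmn.
F4: fails — Rmp and Rmp but not Rpp.
Valid on: F2.

F2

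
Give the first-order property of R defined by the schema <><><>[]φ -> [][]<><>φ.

forall x forall y forall z ((x R^3 y & x R^2 z) -> exists w (yRw & z R^2 w))

This is a Sahlqvist (Geach-type) schema ◇^3□^1φ → □^2◇^2φ.
Minimal-valuation argument: fix x; take any y with xR^3y and any z with xR^2z. Set V(φ) to the set of worlds R-reachable from y in exactly 1 step. Then □^1φ holds at y, so the antecedent holds at x; validity forces ◇^2φ at z, giving a w with zR^2w and yR^1w.
First-order correspondent: forall x forall y forall z ((x R^3 y & x R^2 z) -> exists w (yRw & z R^2 w)).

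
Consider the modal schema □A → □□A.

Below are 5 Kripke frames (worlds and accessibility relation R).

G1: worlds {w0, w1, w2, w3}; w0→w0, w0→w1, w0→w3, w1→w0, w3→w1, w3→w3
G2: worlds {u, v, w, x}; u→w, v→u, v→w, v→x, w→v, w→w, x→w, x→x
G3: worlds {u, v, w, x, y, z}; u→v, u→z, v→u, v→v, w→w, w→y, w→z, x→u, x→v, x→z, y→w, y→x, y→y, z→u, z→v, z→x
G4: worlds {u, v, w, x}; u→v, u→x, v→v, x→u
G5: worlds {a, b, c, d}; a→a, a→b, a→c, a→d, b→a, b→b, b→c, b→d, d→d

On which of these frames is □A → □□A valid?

Frame correspondent (Sahlqvist): ∀x ∀y ∀z (Rxy ∧ Ryz → Rxz) — i.e. transitivity.
G1: fails — Rw1w0 and Rw0w1 but not Rw1w1.
G2: fails — Rxw and Rwv but not Rxv.
G3: fails — Ruv and Rvu but not Ruu.
G4: fails — Rxu and Ruv but not Rxv.
G5: ✓.
Valid on: G5.

G5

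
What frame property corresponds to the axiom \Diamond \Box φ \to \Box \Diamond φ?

Convergence

Suppose ◇□φ→□◇φ is valid. Take Rxy, Rxz and set V(φ)={w : Ryw}. Then □φ at y so ◇□φ at x, so □◇φ at x, so ◇φ at z, giving w with Rzw and Ryw.
Conversely, on a frame with convergence the schema holds at every world under every valuation.
Frame condition: \forall x \forall y \forall z (Rxy \wedge Rxz \to \exists w (Ryw \wedge Rzw)).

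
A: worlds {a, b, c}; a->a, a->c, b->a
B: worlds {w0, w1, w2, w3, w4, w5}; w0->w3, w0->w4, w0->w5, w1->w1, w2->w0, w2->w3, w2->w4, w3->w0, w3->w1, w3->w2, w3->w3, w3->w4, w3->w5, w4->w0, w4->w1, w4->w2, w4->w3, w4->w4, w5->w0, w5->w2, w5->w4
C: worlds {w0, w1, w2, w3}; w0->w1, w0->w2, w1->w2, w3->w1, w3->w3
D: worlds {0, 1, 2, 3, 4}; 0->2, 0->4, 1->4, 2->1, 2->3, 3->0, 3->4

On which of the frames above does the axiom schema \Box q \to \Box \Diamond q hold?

This is the axiom for a generalized confluence (Geach) condition; its first-order frame correspondent is \forall x \forall z (xRz \to \exists w (xRw \wedge zRw)).
A: fails — aRc but no w with aRw and cRw.
B: condition met.
C: fails — w0Rw2 but no w with w0Rw and w2Rw.
D: fails — 0R2 but no w with 0Rw and 2Rw.

B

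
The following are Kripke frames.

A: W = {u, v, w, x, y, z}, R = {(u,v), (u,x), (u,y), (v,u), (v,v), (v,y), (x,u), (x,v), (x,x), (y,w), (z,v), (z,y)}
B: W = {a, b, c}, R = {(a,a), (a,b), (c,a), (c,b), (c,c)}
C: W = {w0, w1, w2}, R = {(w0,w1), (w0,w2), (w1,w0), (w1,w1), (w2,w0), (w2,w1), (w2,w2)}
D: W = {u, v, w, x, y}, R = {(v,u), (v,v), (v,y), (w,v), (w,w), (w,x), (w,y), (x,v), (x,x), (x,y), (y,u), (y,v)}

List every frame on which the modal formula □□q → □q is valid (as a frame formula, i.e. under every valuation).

B, C, D

Frame correspondent (Sahlqvist): ∀x ∀y (Rxy → ∃z (Rxz ∧ Rzy)) — i.e. density.
A: fails — Ryw but no t with Ryt and Rtw.
B: holds.
C: holds.
D: holds.
Valid on: B, C, D.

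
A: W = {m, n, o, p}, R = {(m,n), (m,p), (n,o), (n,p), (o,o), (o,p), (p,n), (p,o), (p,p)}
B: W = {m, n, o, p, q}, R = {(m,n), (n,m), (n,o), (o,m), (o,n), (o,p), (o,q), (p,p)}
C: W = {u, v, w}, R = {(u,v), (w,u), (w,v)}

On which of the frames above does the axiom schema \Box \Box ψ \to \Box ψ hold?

A

Frame correspondent (Sahlqvist): \forall x \forall y (Rxy \to \exists z (Rxz \wedge Rzy)) — i.e. density.
A: condition met.
B: fails — Rno but no z with Rnz and Rzo.
C: fails — Ruv but no z with Ruz and Rzv.
Valid on: A.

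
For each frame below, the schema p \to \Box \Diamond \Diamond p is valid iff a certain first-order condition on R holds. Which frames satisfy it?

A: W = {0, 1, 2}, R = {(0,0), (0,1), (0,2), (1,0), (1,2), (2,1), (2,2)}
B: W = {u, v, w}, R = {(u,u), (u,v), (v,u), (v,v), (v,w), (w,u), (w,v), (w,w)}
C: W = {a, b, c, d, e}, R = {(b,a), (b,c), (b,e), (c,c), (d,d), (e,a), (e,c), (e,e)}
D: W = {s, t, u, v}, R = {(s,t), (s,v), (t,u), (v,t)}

A, B

Frame correspondent (Sahlqvist): \forall x \forall z (xRz \to \exists w (x = w \wedge z R^2 w)) — i.e. a generalized confluence (Geach) condition.
A: condition met.
B: condition met.
C: fails — bRa but no w with b=w and aR²w.
D: fails — sRt but no w with s=w and tR²w.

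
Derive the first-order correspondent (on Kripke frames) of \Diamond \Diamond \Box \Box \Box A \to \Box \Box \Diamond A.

\forall x \forall y \forall z ((x R^2 y \wedge x R^2 z) \to \exists w (y R^3 w \wedge zRw))

This is a Sahlqvist (Geach-type) schema ◇^2□^3A → □^2◇^1A.
Minimal-valuation argument: fix x; take any y with xR^2y and any z with xR^2z. Set V(A) to the set of worlds R-reachable from y in exactly 3 steps. Then □^3A holds at y, so the antecedent holds at x; validity forces ◇^1A at z, giving a w with zR^1w and yR^3w.
First-order correspondent: \forall x \forall y \forall z ((x R^2 y \wedge x R^2 z) \to \exists w (y R^3 w \wedge zRw)).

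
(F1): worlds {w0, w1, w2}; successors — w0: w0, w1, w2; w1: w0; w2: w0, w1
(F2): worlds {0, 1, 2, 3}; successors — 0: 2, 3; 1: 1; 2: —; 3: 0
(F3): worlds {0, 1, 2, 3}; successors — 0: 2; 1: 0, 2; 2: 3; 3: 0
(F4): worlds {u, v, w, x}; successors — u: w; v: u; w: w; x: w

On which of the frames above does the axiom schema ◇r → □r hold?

The schema corresponds to partial functionality: ∀x ∀y ∀z (Rxy ∧ Rxz → y = z).
(F1): fails — w0 sees both w0 and w1.
(F2): fails — 0 sees both 2 and 3.
(F3): fails — 1 sees both 0 and 2.
(F4): satisfies the condition.
Valid on: (F4).

(F4)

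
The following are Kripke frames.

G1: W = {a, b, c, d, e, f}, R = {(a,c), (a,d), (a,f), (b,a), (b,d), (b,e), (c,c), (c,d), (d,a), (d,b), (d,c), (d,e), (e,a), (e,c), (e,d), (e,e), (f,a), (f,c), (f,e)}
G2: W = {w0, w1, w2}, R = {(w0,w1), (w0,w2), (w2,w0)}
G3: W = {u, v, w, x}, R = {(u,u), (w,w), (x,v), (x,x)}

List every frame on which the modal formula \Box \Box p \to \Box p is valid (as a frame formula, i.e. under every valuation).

The schema corresponds to density: \forall x \forall y (Rxy \to \exists z (Rxz \wedge Rzy)).
G1: fails — Raf but no z with Raz and Rzf.
G2: fails — Rw0w1 but no z with Rw0z and Rzw1.
G3: holds.
Valid on: G3.

G3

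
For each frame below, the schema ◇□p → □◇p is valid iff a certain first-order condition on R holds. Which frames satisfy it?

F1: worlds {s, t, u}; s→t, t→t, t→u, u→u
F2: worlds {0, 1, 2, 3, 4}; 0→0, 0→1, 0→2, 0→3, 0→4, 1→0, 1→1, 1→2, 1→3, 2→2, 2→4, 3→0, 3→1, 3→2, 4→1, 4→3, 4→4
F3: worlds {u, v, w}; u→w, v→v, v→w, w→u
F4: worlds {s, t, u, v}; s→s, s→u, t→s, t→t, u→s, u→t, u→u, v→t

F1, F2, F4

Frame correspondent (Sahlqvist): ∀x ∀y ∀z (Rxy ∧ Rxz → ∃w (Ryw ∧ Rzw)) — i.e. convergence.
F1: satisfies the condition.
F2: satisfies the condition.
F3: fails — Rvv and Rvw but v and w have no common successor.
F4: satisfies the condition.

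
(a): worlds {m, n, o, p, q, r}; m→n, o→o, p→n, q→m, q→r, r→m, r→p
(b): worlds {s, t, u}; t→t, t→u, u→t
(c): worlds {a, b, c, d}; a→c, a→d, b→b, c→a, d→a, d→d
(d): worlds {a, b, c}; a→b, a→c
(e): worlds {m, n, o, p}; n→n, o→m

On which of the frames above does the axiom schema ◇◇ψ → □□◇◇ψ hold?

The schema corresponds to a generalized confluence (Geach) condition: ∀x ∀y ∀z ((xR²y ∧ xR²z) → ∃w (y = w ∧ zR²w)).
(a): fails — qR²m, qR²m but no w with m=w and mR²w.
(b): satisfies the condition.
(c): fails — dR²a, dR²c but no w with a=w and cR²w.
(d): satisfies the condition.
(e): satisfies the condition.

(b), (d), (e)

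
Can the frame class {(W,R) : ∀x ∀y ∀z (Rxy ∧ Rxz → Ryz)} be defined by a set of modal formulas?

Yes: it is the Euclidean property, defined by the 5 schema ◇r → □◇r.
Suppose ◇r→□◇r is valid. Take Rxy, Rxz and set V(r)={y}. Then ◇r at x, so □◇r at x, so ◇r at z, so some w with Rzw has r; w=y, i.e. Rzy. By symmetry of the argument, Ryz.

Yes, by ◇r → □◇r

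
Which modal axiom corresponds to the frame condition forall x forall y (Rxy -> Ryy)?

A defining formula is □(□q → q) (the T□ axiom).

□(□q → q)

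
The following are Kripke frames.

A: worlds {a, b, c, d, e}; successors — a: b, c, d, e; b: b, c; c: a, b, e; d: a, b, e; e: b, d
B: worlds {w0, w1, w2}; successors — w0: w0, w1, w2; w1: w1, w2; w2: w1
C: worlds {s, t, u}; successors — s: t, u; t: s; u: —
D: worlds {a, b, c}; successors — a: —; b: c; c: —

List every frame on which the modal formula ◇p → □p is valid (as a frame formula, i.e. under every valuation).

D

This is the axiom for partial functionality; its first-order frame correspondent is ∀x ∀y ∀z (Rxy ∧ Rxz → y = z).
A: fails — a sees both b and c.
B: fails — w0 sees both w0 and w1.
C: fails — s sees both t and u.
D: ✓.
Valid on: D.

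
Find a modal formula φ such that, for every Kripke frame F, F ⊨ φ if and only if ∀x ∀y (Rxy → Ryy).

□(□r → r)

A defining formula is □(□r → r) (the T□ axiom).
Suppose □(□r→r) is valid. Take Rxy and set V(r)={w : Ryw}. Then at y, □r holds; since □(□r→r) at x, □r→r at y, so r at y, i.e. Ryy.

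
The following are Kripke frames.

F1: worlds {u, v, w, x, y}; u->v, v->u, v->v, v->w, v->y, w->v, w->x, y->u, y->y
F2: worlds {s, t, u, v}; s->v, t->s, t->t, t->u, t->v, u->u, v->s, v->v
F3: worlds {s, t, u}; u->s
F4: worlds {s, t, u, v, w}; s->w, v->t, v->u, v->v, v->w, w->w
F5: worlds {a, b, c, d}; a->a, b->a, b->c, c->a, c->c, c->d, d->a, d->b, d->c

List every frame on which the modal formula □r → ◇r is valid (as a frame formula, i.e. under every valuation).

The schema corresponds to seriality: ∀x ∃y Rxy.
F1: fails — world x has no successor.
F2: holds.
F3: fails — world s has no successor.
F4: fails — world t has no successor.
F5: holds.

F2, F5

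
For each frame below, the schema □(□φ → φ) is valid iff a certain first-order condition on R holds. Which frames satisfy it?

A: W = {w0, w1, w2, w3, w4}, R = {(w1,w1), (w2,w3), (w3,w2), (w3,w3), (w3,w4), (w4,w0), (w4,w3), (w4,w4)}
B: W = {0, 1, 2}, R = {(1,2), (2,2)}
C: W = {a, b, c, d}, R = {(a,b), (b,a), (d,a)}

B

The schema corresponds to shift-reflexivity: ∀x ∀y (Rxy → Ryy).
A: fails — Rw3w2 but not Rw2w2.
B: satisfies the condition.
C: fails — Rab but not Rbb.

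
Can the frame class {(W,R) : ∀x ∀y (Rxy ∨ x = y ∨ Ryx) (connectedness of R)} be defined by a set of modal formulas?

If a class were modally definable it would be closed under disjoint unions (Goldblatt–Thomason).
Take 3 disjoint single-world reflexive frames: each is trivially connected, but their disjoint union has 3 worlds with no edge between distinct components, so it is not connected.
Hence connectedness of R is not modally definable.

No — not modally definable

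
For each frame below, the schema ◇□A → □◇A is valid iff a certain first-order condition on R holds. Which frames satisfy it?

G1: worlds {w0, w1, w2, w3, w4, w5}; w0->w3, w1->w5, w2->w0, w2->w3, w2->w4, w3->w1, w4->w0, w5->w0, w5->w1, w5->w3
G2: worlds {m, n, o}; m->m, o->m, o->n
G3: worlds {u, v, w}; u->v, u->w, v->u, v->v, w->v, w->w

G3

Frame correspondent (Sahlqvist): ∀x ∀y ∀z (Rxy ∧ Rxz → ∃w (Ryw ∧ Rzw)) — i.e. convergence.
G1: fails — Rw2w4 and Rw2w0 but w4 and w0 have no common successor.
G2: fails — Rom and Ron but m and n have no common successor.
G3: satisfies the condition.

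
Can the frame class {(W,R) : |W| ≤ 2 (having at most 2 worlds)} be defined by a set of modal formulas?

Modal frame validity is preserved under disjoint unions.
Any modal formula valid on each of 3 disjoint one-world frames is valid on their disjoint union (validity is preserved under disjoint unions). Each one-world frame has |W|=1≤2, but the union has |W|=3.
Hence having at most 2 worlds is not modally definable.

Not definable by any modal formula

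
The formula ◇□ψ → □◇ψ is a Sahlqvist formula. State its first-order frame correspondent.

convergence: ∀x ∀y ∀z (Rxy ∧ Rxz → ∃w (Ryw ∧ Rzw))

This is the .2 axiom.
Its frame correspondent is convergence — ∀x ∀y ∀z (Rxy ∧ Rxz → ∃w (Ryw ∧ Rzw)).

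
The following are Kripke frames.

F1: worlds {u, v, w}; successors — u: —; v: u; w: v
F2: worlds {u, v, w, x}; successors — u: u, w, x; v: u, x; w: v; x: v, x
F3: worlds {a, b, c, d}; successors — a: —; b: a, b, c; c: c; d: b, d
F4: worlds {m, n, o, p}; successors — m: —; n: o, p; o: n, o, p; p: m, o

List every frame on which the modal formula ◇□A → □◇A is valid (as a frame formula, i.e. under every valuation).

none

The schema corresponds to convergence: ∀x ∀y ∀z (Rxy ∧ Rxz → ∃w (Ryw ∧ Rzw)).
F1: fails — Rvu and Rvu but u and u have no common successor.
F2: fails — Ruw and Ruu but w and u have no common successor.
F3: fails — Rbc and Rba but c and a have no common successor.
F4: fails — Rpm and Rpm but m and m have no common successor.
Valid on no frame.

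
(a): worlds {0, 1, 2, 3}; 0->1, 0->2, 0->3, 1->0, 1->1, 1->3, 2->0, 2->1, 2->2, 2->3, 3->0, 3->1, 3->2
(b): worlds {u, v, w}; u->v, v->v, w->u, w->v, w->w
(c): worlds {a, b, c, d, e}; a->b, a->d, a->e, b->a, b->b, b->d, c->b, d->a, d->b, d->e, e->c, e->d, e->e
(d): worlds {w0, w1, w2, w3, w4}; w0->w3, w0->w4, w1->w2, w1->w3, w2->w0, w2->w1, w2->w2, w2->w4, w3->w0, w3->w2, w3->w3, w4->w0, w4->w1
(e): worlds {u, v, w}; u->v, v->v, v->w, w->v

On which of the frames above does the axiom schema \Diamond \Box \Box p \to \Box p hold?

Frame correspondent (Sahlqvist): \forall x \forall y \forall z ((xRy \wedge xRz) \to \exists w (y R^2 w \wedge z = w)) — i.e. a generalized confluence (Geach) condition.
(a): ✓.
(b): fails — wRu, wRu but no t with uR²t and u=t.
(c): fails — eRc, eRc but no w with cR²w and c=w.
(d): fails — w2Rw0, w2Rw4 but no w with w0R²w and w4=w.
(e): ✓.
Valid on: (a), (e).

(a), (e)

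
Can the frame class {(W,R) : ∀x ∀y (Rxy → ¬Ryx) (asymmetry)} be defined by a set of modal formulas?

Not definable by any modal formula

Modal frame validity is preserved under surjective bounded morphisms.
The 5-cycle (worlds w0,w1,w2,w3,w4 with w0→w1→w2→w3→w4→w0) is asymmetric. Mapping every world to a single reflexive point • is a surjective bounded morphism, and the reflexive point is not asymmetric (R•• but asymmetry requires ¬R••).
So the class is not modally definable.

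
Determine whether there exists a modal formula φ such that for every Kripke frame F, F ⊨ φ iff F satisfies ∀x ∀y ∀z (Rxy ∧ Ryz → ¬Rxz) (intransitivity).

Modal frame validity is preserved under surjective bounded morphisms.
The 5-cycle (worlds a,b,c,d,e with a→b→c→d→e→a) is intransitive. Mapping every world to a single reflexive point • is a surjective bounded morphism; the reflexive point is not intransitive (R••∧R•• but R••).
Hence intransitivity is not modally definable.

Not modally definable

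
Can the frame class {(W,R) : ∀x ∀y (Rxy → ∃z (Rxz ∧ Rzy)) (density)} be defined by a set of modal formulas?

Yes, by □□q → □q

The condition is density. A defining modal formula is □□q → □q.
Suppose □□q→□q is valid. Take Rxy and set V(q)={w : xR²w}. Then □□q at x, so □q at x, so q at y, i.e. ∃z(Rxz∧Rzy).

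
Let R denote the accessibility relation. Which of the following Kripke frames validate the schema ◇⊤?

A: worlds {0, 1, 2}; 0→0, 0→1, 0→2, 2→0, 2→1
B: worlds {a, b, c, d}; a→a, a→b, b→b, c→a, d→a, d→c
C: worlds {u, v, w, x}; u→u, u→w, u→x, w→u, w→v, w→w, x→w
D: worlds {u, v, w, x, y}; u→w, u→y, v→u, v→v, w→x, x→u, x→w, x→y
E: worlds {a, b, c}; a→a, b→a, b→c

The schema corresponds to seriality: ∀x ∃y Rxy.
A: fails — world 1 has no successor.
B: condition met.
C: fails — world v has no successor.
D: fails — world y has no successor.
E: fails — world c has no successor.

B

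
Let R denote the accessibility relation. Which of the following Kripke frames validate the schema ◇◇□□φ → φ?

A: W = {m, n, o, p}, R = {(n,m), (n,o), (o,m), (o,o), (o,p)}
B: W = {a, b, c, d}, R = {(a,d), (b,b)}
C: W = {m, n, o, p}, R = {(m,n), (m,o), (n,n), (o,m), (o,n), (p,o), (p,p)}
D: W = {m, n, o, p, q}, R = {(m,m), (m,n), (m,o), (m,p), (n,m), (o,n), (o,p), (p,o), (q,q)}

B

The schema corresponds to a generalized confluence (Geach) condition: ∀x ∀y (xR²y → ∃w (yR²w ∧ x = w)).
A: fails — nR²m but no w with mR²w and n=w.
B: condition met.
C: fails — mR²n but no w with nR²w and m=w.
D: fails — mR²p but no w with pR²w and m=w.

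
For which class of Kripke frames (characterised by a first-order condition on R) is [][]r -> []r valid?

density: forall x forall y (Rxy -> exists z (Rxz & Rzy))

Suppose □□r→□r is valid. Take Rxy and set V(r)={w : xR²w}. Then □□r at x, so □r at x, so r at y, i.e. ∃z(Rxz∧Rzy).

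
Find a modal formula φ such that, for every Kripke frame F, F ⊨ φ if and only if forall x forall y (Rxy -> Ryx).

A defining formula is ψ → □◇ψ (the B axiom).
Suppose ψ→□◇ψ is valid. Take Rxy and set V(ψ)={x}. Then ψ at x, so □◇ψ at x, so ◇ψ at y, so some z with Ryz has ψ; z=x, i.e. Ryx.

ψ → □◇ψ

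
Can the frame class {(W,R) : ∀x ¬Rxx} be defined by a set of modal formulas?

If a class were modally definable it would be closed under surjective bounded morphisms (Goldblatt–Thomason).
The 3-cycle (worlds a,b,c with a→b→c→a) is irreflexive, and the map sending every world to a single reflexive point • is a surjective bounded morphism (forth: every edge maps to (•,•); back: every world has a successor). So any modal formula valid on the 3-cycle is also valid on the reflexive point, which is not irreflexive.
Hence irreflexivity is not modally definable.

No — not modally definable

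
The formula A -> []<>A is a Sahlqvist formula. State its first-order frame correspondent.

This is the B axiom.
Its frame correspondent is symmetry — forall x forall y (Rxy -> Ryx).

Symmetry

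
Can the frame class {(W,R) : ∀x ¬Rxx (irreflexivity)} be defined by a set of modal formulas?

No — not modally definable

If a class were modally definable it would be closed under surjective bounded morphisms (Goldblatt–Thomason).
The 4-cycle (worlds w0,w1,w2,w3 with w0→w1→w2→w3→w0) is irreflexive, and the map sending every world to a single reflexive point • is a surjective bounded morphism (forth: every edge maps to (•,•); back: every world has a successor). So any modal formula valid on the 4-cycle is also valid on the reflexive point, which is not irreflexive.
Hence irreflexivity is not modally definable.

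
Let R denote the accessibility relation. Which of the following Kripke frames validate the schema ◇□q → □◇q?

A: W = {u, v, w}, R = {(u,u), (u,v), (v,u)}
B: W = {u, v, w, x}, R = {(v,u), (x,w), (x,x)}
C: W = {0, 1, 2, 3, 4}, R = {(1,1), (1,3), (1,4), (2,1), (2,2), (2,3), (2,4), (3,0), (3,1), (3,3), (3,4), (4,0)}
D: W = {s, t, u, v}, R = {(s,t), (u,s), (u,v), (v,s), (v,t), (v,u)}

A

This is the axiom for convergence; its first-order frame correspondent is ∀x ∀y ∀z (Rxy ∧ Rxz → ∃w (Ryw ∧ Rzw)).
A: condition met.
B: fails — Rvu and Rvu but u and u have no common successor.
C: fails — R11 and R14 but 1 and 4 have no common successor.
D: fails — Rst and Rst but t and t have no common successor.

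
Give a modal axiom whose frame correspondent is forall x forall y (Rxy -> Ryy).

□(□q → q)

This is shift-reflexivity; the standard corresponding axiom is T□: □(□q → q).
Suppose □(□q→q) is valid. Take Rxy and set V(q)={w : Ryw}. Then at y, □q holds; since □(□q→q) at x, □q→q at y, so q at y, i.e. Ryy.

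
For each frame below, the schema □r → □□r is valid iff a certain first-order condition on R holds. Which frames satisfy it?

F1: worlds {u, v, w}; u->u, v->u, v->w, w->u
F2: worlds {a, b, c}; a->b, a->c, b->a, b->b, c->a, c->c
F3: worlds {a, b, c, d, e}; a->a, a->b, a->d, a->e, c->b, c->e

Frame correspondent (Sahlqvist): ∀x ∀y ∀z (Rxy ∧ Ryz → Rxz) — i.e. transitivity.
F1: holds.
F2: fails — Rab and Rba but not Raa.
F3: holds.
Valid on: F1, F3.

F1, F3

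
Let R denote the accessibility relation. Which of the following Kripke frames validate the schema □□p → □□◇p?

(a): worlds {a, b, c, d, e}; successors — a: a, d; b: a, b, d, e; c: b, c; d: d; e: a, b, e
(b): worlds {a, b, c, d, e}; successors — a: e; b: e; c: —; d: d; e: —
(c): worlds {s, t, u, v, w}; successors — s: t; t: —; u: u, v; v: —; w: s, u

(a), (b)

The schema corresponds to a generalized confluence (Geach) condition: ∀x ∀z (xR²z → ∃w (xR²w ∧ zRw)).
(a): condition met.
(b): condition met.
(c): fails — uR²v but no w* with uR²w* and vRw*.
Valid on: (a), (b).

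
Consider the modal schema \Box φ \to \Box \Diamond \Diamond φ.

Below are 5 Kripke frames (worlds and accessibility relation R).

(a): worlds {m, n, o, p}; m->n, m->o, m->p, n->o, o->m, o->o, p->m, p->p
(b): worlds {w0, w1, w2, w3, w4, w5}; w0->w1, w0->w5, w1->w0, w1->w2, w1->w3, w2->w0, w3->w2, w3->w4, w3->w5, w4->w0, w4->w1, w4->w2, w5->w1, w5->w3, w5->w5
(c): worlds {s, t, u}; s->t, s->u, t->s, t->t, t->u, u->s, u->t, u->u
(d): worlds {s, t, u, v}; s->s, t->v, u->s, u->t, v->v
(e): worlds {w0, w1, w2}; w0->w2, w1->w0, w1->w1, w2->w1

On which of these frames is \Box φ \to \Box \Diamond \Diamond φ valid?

The schema corresponds to a generalized confluence (Geach) condition: \forall x \forall z (xRz \to \exists w (xRw \wedge z R^2 w)).
(a): ✓.
(b): fails — w1Rw2 but no w with w1Rw and w2R²w.
(c): ✓.
(d): fails — uRt but no w with uRw and tR²w.
(e): fails — w0Rw2 but no w with w0Rw and w2R²w.
Valid on: (a), (c).

(a), (c)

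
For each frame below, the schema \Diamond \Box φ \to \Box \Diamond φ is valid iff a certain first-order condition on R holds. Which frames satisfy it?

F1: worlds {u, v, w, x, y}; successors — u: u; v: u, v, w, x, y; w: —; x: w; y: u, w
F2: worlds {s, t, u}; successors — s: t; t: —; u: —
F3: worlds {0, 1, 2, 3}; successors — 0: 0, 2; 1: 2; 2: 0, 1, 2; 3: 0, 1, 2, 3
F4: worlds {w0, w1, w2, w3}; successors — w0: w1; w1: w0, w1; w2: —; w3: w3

The schema corresponds to convergence: \forall x \forall y \forall z (Rxy \wedge Rxz \to \exists w (Ryw \wedge Rzw)).
F1: fails — Rvv and Rvw but v and w have no common successor.
F2: fails — Rst and Rst but t and t have no common successor.
F3: condition met.
F4: condition met.

F3, F4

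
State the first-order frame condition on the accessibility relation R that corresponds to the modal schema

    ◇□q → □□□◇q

This is a Sahlqvist (Geach-type) schema ◇^1□^1q → □^3◇^1q.
First-order correspondent: ∀x ∀y ∀z ((xRy ∧ xR³z) → ∃w (yRw ∧ zRw)).

∀x ∀y ∀z ((xRy ∧ xR³z) → ∃w (yRw ∧ zRw))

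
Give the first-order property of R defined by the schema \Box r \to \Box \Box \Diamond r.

\forall x \forall z (x R^2 z \to \exists w (xRw \wedge zRw))

This is a Sahlqvist (Geach-type) schema ◇^0□^1r → □^2◇^1r.
Minimal-valuation argument: fix x; take any y with xR^0y and any z with xR^2z. Set V(r) to the set of worlds R-reachable from y in exactly 1 step. Then □^1r holds at y, so the antecedent holds at x; validity forces ◇^1r at z, giving a w with zR^1w and yR^1w.
First-order correspondent: \forall x \forall z (x R^2 z \to \exists w (xRw \wedge zRw)).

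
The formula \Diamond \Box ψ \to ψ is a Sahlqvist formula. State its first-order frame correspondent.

This is frame-equivalent to ψ → □◇ψ (substitute ¬ψ for ψ and contrapose).
Suppose ψ→□◇ψ is valid. Take Rxy and set V(ψ)={x}. Then ψ at x, so □◇ψ at x, so ◇ψ at y, so some z with Ryz has ψ; z=x, i.e. Ryx.

Symmetry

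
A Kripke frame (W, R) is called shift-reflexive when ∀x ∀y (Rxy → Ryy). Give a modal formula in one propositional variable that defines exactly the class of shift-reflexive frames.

□(□ψ → ψ)

This is shift-reflexivity; the standard corresponding axiom is T□: □(□ψ → ψ).
Suppose □(□ψ→ψ) is valid. Take Rxy and set V(ψ)={w : Ryw}. Then at y, □ψ holds; since □(□ψ→ψ) at x, □ψ→ψ at y, so ψ at y, i.e. Ryy.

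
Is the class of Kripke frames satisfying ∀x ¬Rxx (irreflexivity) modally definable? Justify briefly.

Not definable by any modal formula

If a class were modally definable it would be closed under surjective bounded morphisms (Goldblatt–Thomason).
The 2-cycle (worlds s,t with s→t→s) is irreflexive, and the map sending every world to a single reflexive point • is a surjective bounded morphism (forth: every edge maps to (•,•); back: every world has a successor). So any modal formula valid on the 2-cycle is also valid on the reflexive point, which is not irreflexive.
Hence irreflexivity is not modally definable.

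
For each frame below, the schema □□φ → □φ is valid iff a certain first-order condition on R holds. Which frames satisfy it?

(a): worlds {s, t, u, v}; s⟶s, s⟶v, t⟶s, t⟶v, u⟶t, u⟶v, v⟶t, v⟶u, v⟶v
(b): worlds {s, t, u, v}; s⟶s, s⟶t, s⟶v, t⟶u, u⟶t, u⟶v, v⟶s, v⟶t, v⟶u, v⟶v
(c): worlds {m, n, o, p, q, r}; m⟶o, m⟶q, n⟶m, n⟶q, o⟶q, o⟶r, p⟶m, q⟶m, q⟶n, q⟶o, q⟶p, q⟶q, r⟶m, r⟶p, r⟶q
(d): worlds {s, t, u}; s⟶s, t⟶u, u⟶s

(a)

Frame correspondent (Sahlqvist): ∀x ∀y (Rxy → ∃z (Rxz ∧ Rzy)) — i.e. density.
(a): holds.
(b): fails — Rtu but no z with Rtz and Rzu.
(c): fails — Rpm but no z with Rpz and Rzm.
(d): fails — Rtu but no z with Rtz and Rzu.
Valid on: (a).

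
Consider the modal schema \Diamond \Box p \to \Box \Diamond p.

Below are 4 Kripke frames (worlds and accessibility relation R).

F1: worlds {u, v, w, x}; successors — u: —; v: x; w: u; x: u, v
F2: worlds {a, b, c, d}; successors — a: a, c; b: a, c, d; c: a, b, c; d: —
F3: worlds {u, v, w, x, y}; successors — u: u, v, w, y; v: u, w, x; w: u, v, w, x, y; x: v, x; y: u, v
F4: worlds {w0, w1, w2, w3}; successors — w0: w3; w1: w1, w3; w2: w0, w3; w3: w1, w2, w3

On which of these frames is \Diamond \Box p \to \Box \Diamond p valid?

The schema corresponds to convergence: \forall x \forall y \forall z (Rxy \wedge Rxz \to \exists w (Ryw \wedge Rzw)).
F1: fails — Rwu and Rwu but u and u have no common successor.
F2: fails — Rbc and Rbd but c and d have no common successor.
F3: satisfies the condition.
F4: satisfies the condition.
Valid on: F3, F4.

F3, F4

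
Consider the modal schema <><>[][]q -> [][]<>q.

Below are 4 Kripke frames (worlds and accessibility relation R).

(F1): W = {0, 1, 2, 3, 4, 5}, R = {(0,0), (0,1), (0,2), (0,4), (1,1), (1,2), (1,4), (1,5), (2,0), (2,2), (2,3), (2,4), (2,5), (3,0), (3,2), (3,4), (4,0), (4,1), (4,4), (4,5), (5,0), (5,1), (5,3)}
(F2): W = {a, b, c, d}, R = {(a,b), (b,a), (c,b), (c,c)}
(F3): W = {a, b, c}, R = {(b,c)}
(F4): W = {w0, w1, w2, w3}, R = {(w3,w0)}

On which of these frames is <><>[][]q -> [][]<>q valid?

(F1), (F3), (F4)

This is the axiom for a generalized confluence (Geach) condition; its first-order frame correspondent is forall x forall y forall z ((x R^2 y & x R^2 z) -> exists w (y R^2 w & zRw)).
(F1): condition met.
(F2): fails — aR²a, aR²a but no w with aR²w and aRw.
(F3): condition met.
(F4): condition met.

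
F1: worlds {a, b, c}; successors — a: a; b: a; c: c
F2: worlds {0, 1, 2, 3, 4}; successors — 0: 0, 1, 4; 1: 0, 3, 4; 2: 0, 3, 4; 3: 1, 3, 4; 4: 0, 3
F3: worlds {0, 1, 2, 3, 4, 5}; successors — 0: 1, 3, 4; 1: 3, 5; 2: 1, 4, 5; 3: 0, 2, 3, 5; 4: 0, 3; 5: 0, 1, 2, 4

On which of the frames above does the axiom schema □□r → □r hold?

F1, F2

The schema corresponds to density: ∀x ∀y (Rxy → ∃z (Rxz ∧ Rzy)).
F1: satisfies the condition.
F2: satisfies the condition.
F3: fails — R01 but no z with R0z and Rz1.
Valid on: F1, F2.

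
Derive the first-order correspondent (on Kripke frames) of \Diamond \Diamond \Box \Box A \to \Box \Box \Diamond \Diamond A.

\forall x \forall y \forall z ((x R^2 y \wedge x R^2 z) \to \exists w (y R^2 w \wedge z R^2 w))

This is a Sahlqvist (Geach-type) schema ◇^2□^2A → □^2◇^2A.
Minimal-valuation argument: fix x; take any y with xR^2y and any z with xR^2z. Set V(A) to the set of worlds R-reachable from y in exactly 2 steps. Then □^2A holds at y, so the antecedent holds at x; validity forces ◇^2A at z, giving a w with zR^2w and yR^2w.
First-order correspondent: \forall x \forall y \forall z ((x R^2 y \wedge x R^2 z) \to \exists w (y R^2 w \wedge z R^2 w)).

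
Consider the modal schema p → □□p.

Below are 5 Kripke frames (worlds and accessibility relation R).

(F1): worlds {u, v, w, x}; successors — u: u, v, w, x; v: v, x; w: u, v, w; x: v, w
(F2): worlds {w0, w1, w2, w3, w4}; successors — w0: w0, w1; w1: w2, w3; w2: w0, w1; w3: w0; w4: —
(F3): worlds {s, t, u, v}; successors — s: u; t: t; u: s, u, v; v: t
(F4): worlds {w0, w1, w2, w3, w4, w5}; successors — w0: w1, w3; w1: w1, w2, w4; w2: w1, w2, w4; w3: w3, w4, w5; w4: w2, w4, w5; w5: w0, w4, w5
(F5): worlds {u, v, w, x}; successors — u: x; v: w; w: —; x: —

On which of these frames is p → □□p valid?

(F5)

The schema corresponds to a generalized confluence (Geach) condition: ∀x ∀z (xR²z → ∃w (x = w ∧ z = w)).
(F1): fails — uR²v but u ≠ v.
(F2): fails — w0R²w1 but w0 ≠ w1.
(F3): fails — sR²u but s ≠ u.
(F4): fails — w0R²w1 but w0 ≠ w1.
(F5): holds.
Valid on: (F5).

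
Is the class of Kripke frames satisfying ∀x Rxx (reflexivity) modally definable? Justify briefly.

Definable; □p → p defines it

This is a Sahlqvist condition; the T axiom □p → p defines it.
Suppose □p→p is valid. At any x set V(p)={w : Rxw}. Then □p holds at x, so p holds at x, i.e. Rxx.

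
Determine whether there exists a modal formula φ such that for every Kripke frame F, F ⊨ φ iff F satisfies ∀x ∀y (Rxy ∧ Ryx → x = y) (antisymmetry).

If a class were modally definable it would be closed under surjective bounded morphisms (Goldblatt–Thomason).
The 6-cycle (worlds w0,w1,w2,w3,w4,w5 with w0→w1→w2→w3→w4→w5→w0) is antisymmetric. Sending even-indexed worlds to s and odd-indexed worlds to t is a surjective bounded morphism onto the two-world frame with s↔t, which is not antisymmetric.
So the class is not modally definable.

No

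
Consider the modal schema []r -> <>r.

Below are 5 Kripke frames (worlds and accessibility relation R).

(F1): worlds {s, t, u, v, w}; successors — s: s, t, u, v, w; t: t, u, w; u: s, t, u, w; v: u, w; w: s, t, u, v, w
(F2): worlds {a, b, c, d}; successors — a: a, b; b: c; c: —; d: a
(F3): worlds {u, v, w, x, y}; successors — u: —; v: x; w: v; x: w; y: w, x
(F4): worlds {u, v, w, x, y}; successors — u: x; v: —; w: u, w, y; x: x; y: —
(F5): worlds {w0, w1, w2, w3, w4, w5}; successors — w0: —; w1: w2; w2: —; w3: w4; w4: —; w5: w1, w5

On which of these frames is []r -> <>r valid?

(F1)

This is the axiom for seriality; its first-order frame correspondent is forall x exists y Rxy.
(F1): satisfies the condition.
(F2): fails — world c has no successor.
(F3): fails — world u has no successor.
(F4): fails — world v has no successor.
(F5): fails — world w0 has no successor.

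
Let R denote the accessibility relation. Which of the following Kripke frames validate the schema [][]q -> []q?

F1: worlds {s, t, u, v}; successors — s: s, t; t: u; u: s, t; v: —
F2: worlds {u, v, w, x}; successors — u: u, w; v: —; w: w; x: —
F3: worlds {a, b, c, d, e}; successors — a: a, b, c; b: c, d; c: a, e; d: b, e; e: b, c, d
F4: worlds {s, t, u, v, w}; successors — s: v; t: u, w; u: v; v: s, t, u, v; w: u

Frame correspondent (Sahlqvist): forall x forall y (Rxy -> exists z (Rxz & Rzy)) — i.e. density.
F1: fails — Rtu but no z with Rtz and Rzu.
F2: ✓.
F3: fails — Rbc but no z with Rbz and Rzc.
F4: fails — Rwu but no z with Rwz and Rzu.

F2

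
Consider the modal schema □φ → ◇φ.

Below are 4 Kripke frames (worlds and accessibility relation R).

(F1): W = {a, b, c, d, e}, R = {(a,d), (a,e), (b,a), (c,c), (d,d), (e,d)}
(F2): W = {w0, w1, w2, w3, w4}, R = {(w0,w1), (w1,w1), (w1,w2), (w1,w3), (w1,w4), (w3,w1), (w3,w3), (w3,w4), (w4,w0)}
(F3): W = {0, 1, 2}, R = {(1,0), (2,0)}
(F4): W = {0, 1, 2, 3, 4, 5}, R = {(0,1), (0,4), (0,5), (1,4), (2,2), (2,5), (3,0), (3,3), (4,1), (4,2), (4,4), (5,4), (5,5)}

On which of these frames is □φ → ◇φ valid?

The schema corresponds to seriality: ∀x ∃y Rxy.
(F1): satisfies the condition.
(F2): fails — world w2 has no successor.
(F3): fails — world 0 has no successor.
(F4): satisfies the condition.
Valid on: (F1), (F4).

(F1), (F4)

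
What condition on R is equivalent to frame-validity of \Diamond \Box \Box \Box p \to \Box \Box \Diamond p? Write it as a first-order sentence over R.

\forall x \forall y \forall z ((xRy \wedge x R^2 z) \to \exists w (y R^3 w \wedge zRw))

This is a Sahlqvist (Geach-type) schema ◇^1□^3p → □^2◇^1p.
Minimal-valuation argument: fix x; take any y with xR^1y and any z with xR^2z. Set V(p) to the set of worlds R-reachable from y in exactly 3 steps. Then □^3p holds at y, so the antecedent holds at x; validity forces ◇^1p at z, giving a w with zR^1w and yR^3w.
First-order correspondent: \forall x \forall y \forall z ((xRy \wedge x R^2 z) \to \exists w (y R^3 w \wedge zRw)).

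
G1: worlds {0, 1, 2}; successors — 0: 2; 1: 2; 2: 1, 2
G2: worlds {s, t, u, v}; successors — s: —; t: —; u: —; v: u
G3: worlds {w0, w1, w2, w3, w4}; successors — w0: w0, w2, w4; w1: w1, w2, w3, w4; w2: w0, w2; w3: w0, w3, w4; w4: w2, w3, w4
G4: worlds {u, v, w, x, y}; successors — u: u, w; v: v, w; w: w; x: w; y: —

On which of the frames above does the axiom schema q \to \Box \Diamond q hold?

none

This is the axiom for symmetry; its first-order frame correspondent is \forall x \forall y (Rxy \to Ryx).
G1: fails — R02 but not R20.
G2: fails — Rvu but not Ruv.
G3: fails — Rw1w2 but not Rw2w1.
G4: fails — Rxw but not Rwx.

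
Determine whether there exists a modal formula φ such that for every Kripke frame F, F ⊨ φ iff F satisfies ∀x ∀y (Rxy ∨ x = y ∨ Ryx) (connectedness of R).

Not modally definable

Any modally definable frame class is closed under disjoint unions.
Take 2 disjoint single-world reflexive frames: each is trivially connected, but their disjoint union has 2 worlds with no edge between distinct components, so it is not connected.
So the class is not modally definable.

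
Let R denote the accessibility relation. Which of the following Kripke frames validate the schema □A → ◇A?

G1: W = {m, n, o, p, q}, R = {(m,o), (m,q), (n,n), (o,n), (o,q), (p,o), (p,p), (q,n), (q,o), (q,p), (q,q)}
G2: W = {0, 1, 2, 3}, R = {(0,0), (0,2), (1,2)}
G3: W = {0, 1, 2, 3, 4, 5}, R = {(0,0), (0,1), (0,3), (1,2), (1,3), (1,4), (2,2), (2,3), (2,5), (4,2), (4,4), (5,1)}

This is the axiom for seriality; its first-order frame correspondent is ∀x ∃y Rxy.
G1: satisfies the condition.
G2: fails — world 2 has no successor.
G3: fails — world 3 has no successor.
Valid on: G1.

G1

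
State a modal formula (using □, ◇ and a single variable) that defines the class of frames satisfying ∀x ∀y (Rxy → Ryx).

q → □◇q

This is symmetry; the standard corresponding axiom is B: q → □◇q.
Suppose q→□◇q is valid. Take Rxy and set V(q)={x}. Then q at x, so □◇q at x, so ◇q at y, so some z with Ryz has q; z=x, i.e. Ryx.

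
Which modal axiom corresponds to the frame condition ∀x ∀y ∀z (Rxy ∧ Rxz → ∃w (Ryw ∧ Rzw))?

A defining formula is ◇□r → □◇r (the .2 axiom).
Suppose ◇□r→□◇r is valid. Take Rxy, Rxz and set V(r)={w : Ryw}. Then □r at y so ◇□r at x, so □◇r at x, so ◇r at z, giving w with Rzw and Ryw.

◇□r → □◇r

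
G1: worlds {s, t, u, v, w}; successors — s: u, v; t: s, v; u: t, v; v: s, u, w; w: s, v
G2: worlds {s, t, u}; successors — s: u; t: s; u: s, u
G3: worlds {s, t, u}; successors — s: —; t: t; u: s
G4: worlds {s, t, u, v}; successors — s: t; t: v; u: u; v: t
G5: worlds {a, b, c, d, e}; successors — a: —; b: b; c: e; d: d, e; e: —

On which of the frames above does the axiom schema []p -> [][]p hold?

Frame correspondent (Sahlqvist): forall x forall y forall z (Rxy & Ryz -> Rxz) — i.e. transitivity.
G1: fails — Ruv and Rvw but not Ruw.
G2: fails — Rsu and Rus but not Rss.
G3: condition met.
G4: fails — Rvt and Rtv but not Rvv.
G5: condition met.
Valid on: G3, G5.

G3, G5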